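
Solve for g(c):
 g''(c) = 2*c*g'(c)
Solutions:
 g(c) = C1 + C2*erfi(c)


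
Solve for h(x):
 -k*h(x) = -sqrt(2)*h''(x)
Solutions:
 h(x) = C1*exp(-2^(3/4)*sqrt(k)*x/2) + C2*exp(2^(3/4)*sqrt(k)*x/2)


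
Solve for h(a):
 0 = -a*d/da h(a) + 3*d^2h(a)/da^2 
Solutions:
 h(a) = C1 + C2*erfi(sqrt(6)*a/6)


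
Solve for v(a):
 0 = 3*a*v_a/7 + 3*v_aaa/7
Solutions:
 v(a) = C1 + Integral(C2*airyai(-a) + C3*airybi(-a), a)


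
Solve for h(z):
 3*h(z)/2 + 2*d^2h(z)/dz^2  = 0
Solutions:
 h(z) = C1*sin(sqrt(3)*z/2) + C2*cos(sqrt(3)*z/2)


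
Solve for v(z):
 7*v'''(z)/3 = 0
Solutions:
 v(z) = C1 + C2*z + C3*z^2


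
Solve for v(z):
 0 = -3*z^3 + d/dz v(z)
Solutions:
 v(z) = C1 + 3*z^4/4


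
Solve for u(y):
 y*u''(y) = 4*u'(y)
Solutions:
 u(y) = C1 + C2*y^5


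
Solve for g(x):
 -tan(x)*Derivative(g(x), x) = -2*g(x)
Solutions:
 g(x) = C1*sin(x)^2


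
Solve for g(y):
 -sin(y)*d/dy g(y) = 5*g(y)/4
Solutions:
 g(y) = C1*(cos(y) + 1)^(5/8)/(cos(y) - 1)^(5/8)


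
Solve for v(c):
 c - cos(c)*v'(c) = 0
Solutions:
 v(c) = C1 + Integral(c/cos(c), c)


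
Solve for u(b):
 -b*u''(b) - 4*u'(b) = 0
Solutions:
 u(b) = C1 + C2/b^3


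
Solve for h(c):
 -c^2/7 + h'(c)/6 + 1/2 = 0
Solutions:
 h(c) = C1 + 2*c^3/7 - 3*c


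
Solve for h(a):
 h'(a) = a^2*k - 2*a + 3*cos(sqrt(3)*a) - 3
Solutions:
 h(a) = C1 + a^3*k/3 - a^2 - 3*a + sqrt(3)*sin(sqrt(3)*a)


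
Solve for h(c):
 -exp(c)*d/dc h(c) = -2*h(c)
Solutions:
 h(c) = C1*exp(-2*exp(-c))


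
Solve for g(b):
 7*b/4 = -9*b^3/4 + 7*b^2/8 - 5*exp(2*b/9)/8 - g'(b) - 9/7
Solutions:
 g(b) = C1 - 9*b^4/16 + 7*b^3/24 - 7*b^2/8 - 9*b/7 - 45*exp(2*b/9)/16


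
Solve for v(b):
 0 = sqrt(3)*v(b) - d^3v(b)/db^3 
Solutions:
 v(b) = C3*exp(3^(1/6)*b) + (C1*sin(3^(2/3)*b/2) + C2*cos(3^(2/3)*b/2))*exp(-3^(1/6)*b/2)


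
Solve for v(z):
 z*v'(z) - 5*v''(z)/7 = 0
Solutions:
 v(z) = C1 + C2*erfi(sqrt(70)*z/10)


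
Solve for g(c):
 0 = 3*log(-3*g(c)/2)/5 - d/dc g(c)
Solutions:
 -5*Integral(1/(log(-_y) - log(2) + log(3)), (_y, g(c)))/3 = C1 - c


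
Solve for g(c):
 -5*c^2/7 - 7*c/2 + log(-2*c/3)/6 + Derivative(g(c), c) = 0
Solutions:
 g(c) = C1 + 5*c^3/21 + 7*c^2/4 - c*log(-c)/6 + c*(-log(2) + 1 + log(3))/6


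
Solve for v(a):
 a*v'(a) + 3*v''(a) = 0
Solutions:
 v(a) = C1 + C2*erf(sqrt(6)*a/6)


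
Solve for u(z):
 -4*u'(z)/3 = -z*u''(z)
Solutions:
 u(z) = C1 + C2*z^(7/3)


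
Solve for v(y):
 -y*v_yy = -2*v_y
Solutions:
 v(y) = C1 + C2*y^3


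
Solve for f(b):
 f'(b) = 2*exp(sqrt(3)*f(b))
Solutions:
 f(b) = sqrt(3)*(2*log(-1/(C1 + 2*b)) - log(3))/6


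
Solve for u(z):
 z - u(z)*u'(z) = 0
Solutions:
 u(z) = -sqrt(C1 + z^2)
 u(z) = sqrt(C1 + z^2)


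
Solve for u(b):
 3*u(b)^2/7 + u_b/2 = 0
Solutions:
 u(b) = 7/(C1 + 6*b)


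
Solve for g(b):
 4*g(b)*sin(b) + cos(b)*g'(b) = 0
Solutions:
 g(b) = C1*cos(b)^4


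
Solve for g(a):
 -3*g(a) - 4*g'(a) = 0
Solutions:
 g(a) = C1*exp(-3*a/4)


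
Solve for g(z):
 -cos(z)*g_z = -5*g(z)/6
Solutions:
 g(z) = C1*(sin(z) + 1)^(5/12)/(sin(z) - 1)^(5/12)


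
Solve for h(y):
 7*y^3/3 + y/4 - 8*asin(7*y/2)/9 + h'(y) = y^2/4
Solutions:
 h(y) = C1 - 7*y^4/12 + y^3/12 - y^2/8 + 8*y*asin(7*y/2)/9 + 8*sqrt(4 - 49*y^2)/63


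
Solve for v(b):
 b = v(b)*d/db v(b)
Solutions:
 v(b) = -sqrt(C1 + b^2)
 v(b) = sqrt(C1 + b^2)


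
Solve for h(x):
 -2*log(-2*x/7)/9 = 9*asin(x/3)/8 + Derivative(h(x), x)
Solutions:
 h(x) = C1 - 2*x*log(-x)/9 - 9*x*asin(x/3)/8 - 2*x*log(2)/9 + 2*x/9 + 2*x*log(7)/9 - 9*sqrt(9 - x^2)/8


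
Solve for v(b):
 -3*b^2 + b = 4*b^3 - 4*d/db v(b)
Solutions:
 v(b) = C1 + b^4/4 + b^3/4 - b^2/8


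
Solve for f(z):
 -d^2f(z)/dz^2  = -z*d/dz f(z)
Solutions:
 f(z) = C1 + C2*erfi(sqrt(2)*z/2)


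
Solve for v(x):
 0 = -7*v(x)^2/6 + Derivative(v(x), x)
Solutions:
 v(x) = -6/(C1 + 7*x)


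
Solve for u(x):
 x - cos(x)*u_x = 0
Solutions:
 u(x) = C1 + Integral(x/cos(x), x)


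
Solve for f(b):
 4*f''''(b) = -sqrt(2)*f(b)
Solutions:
 f(b) = (C1*sin(2^(1/8)*b/2) + C2*cos(2^(1/8)*b/2))*exp(-2^(1/8)*b/2) + (C3*sin(2^(1/8)*b/2) + C4*cos(2^(1/8)*b/2))*exp(2^(1/8)*b/2)


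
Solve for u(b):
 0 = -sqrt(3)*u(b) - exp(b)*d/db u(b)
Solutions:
 u(b) = C1*exp(sqrt(3)*exp(-b))


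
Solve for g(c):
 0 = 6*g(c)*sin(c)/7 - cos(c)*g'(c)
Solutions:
 g(c) = C1/cos(c)^(6/7)


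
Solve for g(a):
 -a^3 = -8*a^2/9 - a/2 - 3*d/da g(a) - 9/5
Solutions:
 g(a) = C1 + a^4/12 - 8*a^3/81 - a^2/12 - 3*a/5


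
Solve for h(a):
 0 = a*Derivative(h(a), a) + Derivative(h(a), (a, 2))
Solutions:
 h(a) = C1 + C2*erf(sqrt(2)*a/2)


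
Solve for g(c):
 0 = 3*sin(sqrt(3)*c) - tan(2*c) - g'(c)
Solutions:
 g(c) = C1 + log(cos(2*c))/2 - sqrt(3)*cos(sqrt(3)*c)


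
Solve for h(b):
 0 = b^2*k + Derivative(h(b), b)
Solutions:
 h(b) = C1 - b^3*k/3


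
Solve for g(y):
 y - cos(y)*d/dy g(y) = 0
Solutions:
 g(y) = C1 + Integral(y/cos(y), y)


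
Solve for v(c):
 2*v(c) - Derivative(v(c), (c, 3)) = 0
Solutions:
 v(c) = C3*exp(2^(1/3)*c) + (C1*sin(2^(1/3)*sqrt(3)*c/2) + C2*cos(2^(1/3)*sqrt(3)*c/2))*exp(-2^(1/3)*c/2)


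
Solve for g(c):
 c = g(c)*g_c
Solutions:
 g(c) = -sqrt(C1 + c^2)
 g(c) = sqrt(C1 + c^2)


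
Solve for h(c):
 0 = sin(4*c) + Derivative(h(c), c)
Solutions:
 h(c) = C1 + cos(4*c)/4


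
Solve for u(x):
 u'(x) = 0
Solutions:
 u(x) = C1


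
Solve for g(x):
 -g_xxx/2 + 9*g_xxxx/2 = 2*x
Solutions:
 g(x) = C1 + C2*x + C3*x^2 + C4*exp(x/9) - x^4/6 - 6*x^3


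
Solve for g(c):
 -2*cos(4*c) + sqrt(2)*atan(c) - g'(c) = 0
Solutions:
 g(c) = C1 + sqrt(2)*(c*atan(c) - log(c^2 + 1)/2) - sin(4*c)/2


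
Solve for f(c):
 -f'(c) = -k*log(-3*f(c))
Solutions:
 Integral(1/(log(-_y) + log(3)), (_y, f(c))) = C1 + c*k


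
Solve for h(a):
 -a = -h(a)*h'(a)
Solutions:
 h(a) = -sqrt(C1 + a^2)
 h(a) = sqrt(C1 + a^2)


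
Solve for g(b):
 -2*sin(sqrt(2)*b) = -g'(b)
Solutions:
 g(b) = C1 - sqrt(2)*cos(sqrt(2)*b)


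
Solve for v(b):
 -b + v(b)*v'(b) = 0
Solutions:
 v(b) = -sqrt(C1 + b^2)
 v(b) = sqrt(C1 + b^2)


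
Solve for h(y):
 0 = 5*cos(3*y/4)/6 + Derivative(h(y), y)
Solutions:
 h(y) = C1 - 10*sin(3*y/4)/9


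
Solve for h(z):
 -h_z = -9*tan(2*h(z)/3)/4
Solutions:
 h(z) = -3*asin(C1*exp(3*z/2))/2 + 3*pi/2
 h(z) = 3*asin(C1*exp(3*z/2))/2


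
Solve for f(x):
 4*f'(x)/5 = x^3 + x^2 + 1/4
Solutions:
 f(x) = C1 + 5*x^4/16 + 5*x^3/12 + 5*x/16


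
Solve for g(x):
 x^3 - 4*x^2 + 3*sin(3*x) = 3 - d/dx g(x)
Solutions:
 g(x) = C1 - x^4/4 + 4*x^3/3 + 3*x + cos(3*x)


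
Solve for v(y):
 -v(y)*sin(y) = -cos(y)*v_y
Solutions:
 v(y) = C1/cos(y)


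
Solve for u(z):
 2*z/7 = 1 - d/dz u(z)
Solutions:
 u(z) = C1 - z^2/7 + z


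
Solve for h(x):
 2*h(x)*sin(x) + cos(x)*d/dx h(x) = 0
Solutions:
 h(x) = C1*cos(x)^2


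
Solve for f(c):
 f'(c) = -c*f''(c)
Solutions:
 f(c) = C1 + C2*log(c)


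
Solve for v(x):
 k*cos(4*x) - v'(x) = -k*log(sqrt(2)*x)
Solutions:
 v(x) = C1 + k*(2*x*log(x) - 2*x + x*log(2) + sin(4*x)/2)/2


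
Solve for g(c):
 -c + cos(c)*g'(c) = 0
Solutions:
 g(c) = C1 + Integral(c/cos(c), c)


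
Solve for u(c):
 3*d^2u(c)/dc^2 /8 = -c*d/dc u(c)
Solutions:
 u(c) = C1 + C2*erf(2*sqrt(3)*c/3)


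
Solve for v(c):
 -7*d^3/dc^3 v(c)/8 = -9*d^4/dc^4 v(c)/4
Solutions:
 v(c) = C1 + C2*c + C3*c^2 + C4*exp(7*c/18)


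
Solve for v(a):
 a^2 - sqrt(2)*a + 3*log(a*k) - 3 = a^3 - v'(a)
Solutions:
 v(a) = C1 + a^4/4 - a^3/3 + sqrt(2)*a^2/2 - 3*a*log(a*k) + 6*a


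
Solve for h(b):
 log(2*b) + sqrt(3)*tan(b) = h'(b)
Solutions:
 h(b) = C1 + b*log(b) - b + b*log(2) - sqrt(3)*log(cos(b))


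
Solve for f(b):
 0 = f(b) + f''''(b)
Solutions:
 f(b) = (C1*sin(sqrt(2)*b/2) + C2*cos(sqrt(2)*b/2))*exp(-sqrt(2)*b/2) + (C3*sin(sqrt(2)*b/2) + C4*cos(sqrt(2)*b/2))*exp(sqrt(2)*b/2)


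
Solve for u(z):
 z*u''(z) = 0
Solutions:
 u(z) = C1 + C2*z


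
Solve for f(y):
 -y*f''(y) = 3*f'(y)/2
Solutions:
 f(y) = C1 + C2/sqrt(y)


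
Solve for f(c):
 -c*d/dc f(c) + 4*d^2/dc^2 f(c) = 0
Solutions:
 f(c) = C1 + C2*erfi(sqrt(2)*c/4)


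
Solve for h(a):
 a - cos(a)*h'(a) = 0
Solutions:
 h(a) = C1 + Integral(a/cos(a), a)


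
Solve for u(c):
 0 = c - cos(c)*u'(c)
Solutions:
 u(c) = C1 + Integral(c/cos(c), c)


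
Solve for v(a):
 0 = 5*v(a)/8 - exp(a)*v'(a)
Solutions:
 v(a) = C1*exp(-5*exp(-a)/8)


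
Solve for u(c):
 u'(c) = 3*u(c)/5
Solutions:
 u(c) = C1*exp(3*c/5)


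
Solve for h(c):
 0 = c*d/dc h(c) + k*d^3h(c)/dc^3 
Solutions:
 h(c) = C1 + Integral(C2*airyai(c*(-1/k)^(1/3)) + C3*airybi(c*(-1/k)^(1/3)), c)


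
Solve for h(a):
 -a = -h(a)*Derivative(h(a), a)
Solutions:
 h(a) = -sqrt(C1 + a^2)
 h(a) = sqrt(C1 + a^2)


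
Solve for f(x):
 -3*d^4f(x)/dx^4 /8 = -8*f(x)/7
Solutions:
 f(x) = C1*exp(-2*sqrt(2)*21^(3/4)*x/21) + C2*exp(2*sqrt(2)*21^(3/4)*x/21) + C3*sin(2*sqrt(2)*21^(3/4)*x/21) + C4*cos(2*sqrt(2)*21^(3/4)*x/21)


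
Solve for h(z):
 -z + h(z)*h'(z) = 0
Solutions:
 h(z) = -sqrt(C1 + z^2)
 h(z) = sqrt(C1 + z^2)


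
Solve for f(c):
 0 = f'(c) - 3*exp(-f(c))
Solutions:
 f(c) = log(C1 + 3*c)


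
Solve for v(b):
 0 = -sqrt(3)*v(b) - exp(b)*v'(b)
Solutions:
 v(b) = C1*exp(sqrt(3)*exp(-b))


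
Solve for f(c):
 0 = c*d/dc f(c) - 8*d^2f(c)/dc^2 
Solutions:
 f(c) = C1 + C2*erfi(c/4)


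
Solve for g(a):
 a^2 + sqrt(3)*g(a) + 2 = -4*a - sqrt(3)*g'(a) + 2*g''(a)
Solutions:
 g(a) = C1*exp(a*(sqrt(3) + sqrt(3 + 8*sqrt(3)))/4) + C2*exp(a*(-sqrt(3 + 8*sqrt(3)) + sqrt(3))/4) - sqrt(3)*a^2/3 - 2*sqrt(3)*a/3 - 4/3


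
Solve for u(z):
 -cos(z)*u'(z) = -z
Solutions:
 u(z) = C1 + Integral(z/cos(z), z)


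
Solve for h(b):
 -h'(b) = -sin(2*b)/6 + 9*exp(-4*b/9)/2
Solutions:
 h(b) = C1 - cos(2*b)/12 + 81*exp(-4*b/9)/8


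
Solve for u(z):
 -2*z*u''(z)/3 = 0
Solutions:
 u(z) = C1 + C2*z


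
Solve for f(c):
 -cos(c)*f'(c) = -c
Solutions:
 f(c) = C1 + Integral(c/cos(c), c)


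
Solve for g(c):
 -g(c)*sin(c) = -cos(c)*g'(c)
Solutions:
 g(c) = C1/cos(c)


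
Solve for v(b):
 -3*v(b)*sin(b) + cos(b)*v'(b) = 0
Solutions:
 v(b) = C1/cos(b)^3


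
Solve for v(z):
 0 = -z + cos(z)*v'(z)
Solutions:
 v(z) = C1 + Integral(z/cos(z), z)


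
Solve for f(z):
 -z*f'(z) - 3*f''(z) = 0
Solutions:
 f(z) = C1 + C2*erf(sqrt(6)*z/6)


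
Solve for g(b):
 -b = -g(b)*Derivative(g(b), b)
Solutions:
 g(b) = -sqrt(C1 + b^2)
 g(b) = sqrt(C1 + b^2)


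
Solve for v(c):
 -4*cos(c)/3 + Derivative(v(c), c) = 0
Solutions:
 v(c) = C1 + 4*sin(c)/3


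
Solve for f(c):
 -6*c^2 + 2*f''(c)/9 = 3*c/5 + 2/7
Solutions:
 f(c) = C1 + C2*c + 9*c^4/4 + 9*c^3/20 + 9*c^2/14


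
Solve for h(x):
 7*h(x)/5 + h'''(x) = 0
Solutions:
 h(x) = C3*exp(-5^(2/3)*7^(1/3)*x/5) + (C1*sin(sqrt(3)*5^(2/3)*7^(1/3)*x/10) + C2*cos(sqrt(3)*5^(2/3)*7^(1/3)*x/10))*exp(5^(2/3)*7^(1/3)*x/10)


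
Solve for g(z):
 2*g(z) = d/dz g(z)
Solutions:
 g(z) = C1*exp(2*z)


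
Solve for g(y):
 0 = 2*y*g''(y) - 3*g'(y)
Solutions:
 g(y) = C1 + C2*y^(5/2)


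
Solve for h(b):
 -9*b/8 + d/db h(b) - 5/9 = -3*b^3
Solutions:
 h(b) = C1 - 3*b^4/4 + 9*b^2/16 + 5*b/9


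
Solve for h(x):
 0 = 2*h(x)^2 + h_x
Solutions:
 h(x) = 1/(C1 + 2*x)


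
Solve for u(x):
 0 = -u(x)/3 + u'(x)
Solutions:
 u(x) = C1*exp(x/3)


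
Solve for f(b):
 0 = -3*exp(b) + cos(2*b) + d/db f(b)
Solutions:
 f(b) = C1 + 3*exp(b) - sin(2*b)/2


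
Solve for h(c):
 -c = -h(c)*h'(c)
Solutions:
 h(c) = -sqrt(C1 + c^2)
 h(c) = sqrt(C1 + c^2)


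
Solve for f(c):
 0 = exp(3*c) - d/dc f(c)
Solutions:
 f(c) = C1 + exp(3*c)/3


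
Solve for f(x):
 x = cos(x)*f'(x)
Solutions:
 f(x) = C1 + Integral(x/cos(x), x)


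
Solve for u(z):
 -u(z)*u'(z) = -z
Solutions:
 u(z) = -sqrt(C1 + z^2)
 u(z) = sqrt(C1 + z^2)


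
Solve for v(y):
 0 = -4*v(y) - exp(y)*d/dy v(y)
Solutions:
 v(y) = C1*exp(4*exp(-y))


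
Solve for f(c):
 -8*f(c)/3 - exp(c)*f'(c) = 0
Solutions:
 f(c) = C1*exp(8*exp(-c)/3)


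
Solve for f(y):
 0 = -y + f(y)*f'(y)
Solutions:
 f(y) = -sqrt(C1 + y^2)
 f(y) = sqrt(C1 + y^2)


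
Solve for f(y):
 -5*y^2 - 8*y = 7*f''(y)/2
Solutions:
 f(y) = C1 + C2*y - 5*y^4/42 - 8*y^3/21


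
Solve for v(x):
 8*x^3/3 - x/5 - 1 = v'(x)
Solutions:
 v(x) = C1 + 2*x^4/3 - x^2/10 - x


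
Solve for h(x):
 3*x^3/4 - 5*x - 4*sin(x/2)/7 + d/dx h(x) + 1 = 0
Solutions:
 h(x) = C1 - 3*x^4/16 + 5*x^2/2 - x - 8*cos(x/2)/7


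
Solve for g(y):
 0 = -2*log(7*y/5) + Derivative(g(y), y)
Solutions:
 g(y) = C1 + 2*y*log(y) - 2*y + y*log(49/25)


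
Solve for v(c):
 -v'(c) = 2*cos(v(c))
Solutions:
 v(c) = pi - asin((C1 + exp(4*c))/(C1 - exp(4*c)))
 v(c) = asin((C1 + exp(4*c))/(C1 - exp(4*c)))


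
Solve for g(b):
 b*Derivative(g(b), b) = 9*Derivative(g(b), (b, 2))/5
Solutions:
 g(b) = C1 + C2*erfi(sqrt(10)*b/6)


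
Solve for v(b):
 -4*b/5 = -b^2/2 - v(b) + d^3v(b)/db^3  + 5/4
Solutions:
 v(b) = C3*exp(b) - b^2/2 + 4*b/5 + (C1*sin(sqrt(3)*b/2) + C2*cos(sqrt(3)*b/2))*exp(-b/2) + 5/4


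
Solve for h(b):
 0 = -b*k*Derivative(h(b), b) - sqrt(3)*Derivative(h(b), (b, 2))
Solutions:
 h(b) = Piecewise((-sqrt(2)*3^(1/4)*sqrt(pi)*C1*erf(sqrt(2)*3^(3/4)*b*sqrt(k)/6)/(2*sqrt(k)) - C2, (k > 0) | (k < 0)), (-C1*b - C2, True))


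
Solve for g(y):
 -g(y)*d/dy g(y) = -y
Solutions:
 g(y) = -sqrt(C1 + y^2)
 g(y) = sqrt(C1 + y^2)


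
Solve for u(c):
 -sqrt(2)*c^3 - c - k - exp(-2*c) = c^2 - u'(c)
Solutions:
 u(c) = C1 + sqrt(2)*c^4/4 + c^3/3 + c^2/2 + c*k - exp(-2*c)/2


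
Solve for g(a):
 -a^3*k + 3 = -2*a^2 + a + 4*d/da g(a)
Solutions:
 g(a) = C1 - a^4*k/16 + a^3/6 - a^2/8 + 3*a/4


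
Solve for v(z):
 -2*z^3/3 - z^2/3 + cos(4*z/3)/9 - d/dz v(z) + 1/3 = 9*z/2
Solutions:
 v(z) = C1 - z^4/6 - z^3/9 - 9*z^2/4 + z/3 + sin(4*z/3)/12


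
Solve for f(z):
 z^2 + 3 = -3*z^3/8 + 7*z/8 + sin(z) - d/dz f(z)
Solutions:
 f(z) = C1 - 3*z^4/32 - z^3/3 + 7*z^2/16 - 3*z - cos(z)


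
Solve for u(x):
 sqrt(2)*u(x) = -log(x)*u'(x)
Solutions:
 u(x) = C1*exp(-sqrt(2)*li(x))


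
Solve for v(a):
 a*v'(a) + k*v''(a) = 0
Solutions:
 v(a) = C1 + C2*sqrt(k)*erf(sqrt(2)*a*sqrt(1/k)/2)


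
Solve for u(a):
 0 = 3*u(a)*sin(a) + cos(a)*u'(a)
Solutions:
 u(a) = C1*cos(a)^3


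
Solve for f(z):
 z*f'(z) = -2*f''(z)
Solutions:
 f(z) = C1 + C2*erf(z/2)


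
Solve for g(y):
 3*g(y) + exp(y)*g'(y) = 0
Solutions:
 g(y) = C1*exp(3*exp(-y))


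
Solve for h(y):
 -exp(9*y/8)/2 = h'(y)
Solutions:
 h(y) = C1 - 4*exp(9*y/8)/9


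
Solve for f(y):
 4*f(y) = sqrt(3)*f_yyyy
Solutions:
 f(y) = C1*exp(-sqrt(2)*3^(7/8)*y/3) + C2*exp(sqrt(2)*3^(7/8)*y/3) + C3*sin(sqrt(2)*3^(7/8)*y/3) + C4*cos(sqrt(2)*3^(7/8)*y/3)


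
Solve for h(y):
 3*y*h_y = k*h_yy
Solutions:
 h(y) = C1 + C2*erf(sqrt(6)*y*sqrt(-1/k)/2)/sqrt(-1/k)


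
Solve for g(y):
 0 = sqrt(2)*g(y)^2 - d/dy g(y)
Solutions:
 g(y) = -1/(C1 + sqrt(2)*y)


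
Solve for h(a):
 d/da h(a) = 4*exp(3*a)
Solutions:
 h(a) = C1 + 4*exp(3*a)/3


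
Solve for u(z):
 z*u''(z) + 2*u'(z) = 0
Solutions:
 u(z) = C1 + C2/z


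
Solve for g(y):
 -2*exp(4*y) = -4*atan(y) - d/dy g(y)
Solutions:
 g(y) = C1 - 4*y*atan(y) + exp(4*y)/2 + 2*log(y^2 + 1)


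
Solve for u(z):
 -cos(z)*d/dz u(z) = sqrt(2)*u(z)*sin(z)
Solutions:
 u(z) = C1*cos(z)^(sqrt(2))


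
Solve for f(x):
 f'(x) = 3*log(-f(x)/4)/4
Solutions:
 -4*Integral(1/(log(-_y) - 2*log(2)), (_y, f(x)))/3 = C1 - x


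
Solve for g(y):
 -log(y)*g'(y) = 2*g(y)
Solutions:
 g(y) = C1*exp(-2*li(y))


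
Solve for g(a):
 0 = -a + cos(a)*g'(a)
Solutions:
 g(a) = C1 + Integral(a/cos(a), a)


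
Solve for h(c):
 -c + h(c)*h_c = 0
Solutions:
 h(c) = -sqrt(C1 + c^2)
 h(c) = sqrt(C1 + c^2)


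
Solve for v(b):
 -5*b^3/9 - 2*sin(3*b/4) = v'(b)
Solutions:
 v(b) = C1 - 5*b^4/36 + 8*cos(3*b/4)/3


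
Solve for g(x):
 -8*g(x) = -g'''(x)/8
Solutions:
 g(x) = C3*exp(4*x) + (C1*sin(2*sqrt(3)*x) + C2*cos(2*sqrt(3)*x))*exp(-2*x)


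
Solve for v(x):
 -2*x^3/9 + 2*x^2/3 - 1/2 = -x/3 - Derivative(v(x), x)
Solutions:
 v(x) = C1 + x^4/18 - 2*x^3/9 - x^2/6 + x/2


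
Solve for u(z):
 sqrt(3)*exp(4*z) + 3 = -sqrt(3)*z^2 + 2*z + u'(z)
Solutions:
 u(z) = C1 + sqrt(3)*z^3/3 - z^2 + 3*z + sqrt(3)*exp(4*z)/4


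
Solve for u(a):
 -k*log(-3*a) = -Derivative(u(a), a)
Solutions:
 u(a) = C1 + a*k*log(-a) + a*k*(-1 + log(3))


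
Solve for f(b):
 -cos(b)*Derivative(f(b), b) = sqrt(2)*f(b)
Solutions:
 f(b) = C1*(sin(b) - 1)^(sqrt(2)/2)/(sin(b) + 1)^(sqrt(2)/2)


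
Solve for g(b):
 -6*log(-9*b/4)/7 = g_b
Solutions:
 g(b) = C1 - 6*b*log(-b)/7 + 6*b*(-2*log(3) + 1 + 2*log(2))/7


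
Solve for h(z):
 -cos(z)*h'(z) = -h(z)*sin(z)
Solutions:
 h(z) = C1/cos(z)


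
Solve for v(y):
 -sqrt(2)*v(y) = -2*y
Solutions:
 v(y) = sqrt(2)*y


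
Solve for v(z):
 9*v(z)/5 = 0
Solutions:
 v(z) = 0


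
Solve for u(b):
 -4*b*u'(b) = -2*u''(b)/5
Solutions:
 u(b) = C1 + C2*erfi(sqrt(5)*b)


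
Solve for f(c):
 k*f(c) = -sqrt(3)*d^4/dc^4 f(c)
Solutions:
 f(c) = C1*exp(-3^(7/8)*c*(-k)^(1/4)/3) + C2*exp(3^(7/8)*c*(-k)^(1/4)/3) + C3*exp(-3^(7/8)*I*c*(-k)^(1/4)/3) + C4*exp(3^(7/8)*I*c*(-k)^(1/4)/3)


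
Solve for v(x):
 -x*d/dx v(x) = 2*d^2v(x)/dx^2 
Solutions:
 v(x) = C1 + C2*erf(x/2)


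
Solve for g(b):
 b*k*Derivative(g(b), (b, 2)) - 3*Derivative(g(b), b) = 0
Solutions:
 g(b) = C1 + b^(((re(k) + 3)*re(k) + im(k)^2)/(re(k)^2 + im(k)^2))*(C2*sin(3*log(b)*Abs(im(k))/(re(k)^2 + im(k)^2)) + C3*cos(3*log(b)*im(k)/(re(k)^2 + im(k)^2)))


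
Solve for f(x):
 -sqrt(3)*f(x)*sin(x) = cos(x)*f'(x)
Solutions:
 f(x) = C1*cos(x)^(sqrt(3))


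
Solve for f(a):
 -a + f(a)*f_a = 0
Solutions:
 f(a) = -sqrt(C1 + a^2)
 f(a) = sqrt(C1 + a^2)


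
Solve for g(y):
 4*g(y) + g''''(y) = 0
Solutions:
 g(y) = (C1*sin(y) + C2*cos(y))*exp(-y) + (C3*sin(y) + C4*cos(y))*exp(y)


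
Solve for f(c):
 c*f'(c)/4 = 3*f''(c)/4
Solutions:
 f(c) = C1 + C2*erfi(sqrt(6)*c/6)


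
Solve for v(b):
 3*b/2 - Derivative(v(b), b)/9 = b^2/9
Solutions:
 v(b) = C1 - b^3/3 + 27*b^2/4


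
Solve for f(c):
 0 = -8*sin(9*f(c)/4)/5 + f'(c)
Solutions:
 -8*c/5 + 2*log(cos(9*f(c)/4) - 1)/9 - 2*log(cos(9*f(c)/4) + 1)/9 = C1


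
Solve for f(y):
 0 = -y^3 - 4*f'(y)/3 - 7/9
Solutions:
 f(y) = C1 - 3*y^4/16 - 7*y/12


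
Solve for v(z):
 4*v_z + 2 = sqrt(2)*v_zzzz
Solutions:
 v(z) = C1 + C4*exp(sqrt(2)*z) - z/2 + (C2*sin(sqrt(6)*z/2) + C3*cos(sqrt(6)*z/2))*exp(-sqrt(2)*z/2)


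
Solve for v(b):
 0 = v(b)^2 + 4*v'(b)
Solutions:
 v(b) = 4/(C1 + b)


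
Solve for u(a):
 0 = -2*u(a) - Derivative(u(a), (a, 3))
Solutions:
 u(a) = C3*exp(-2^(1/3)*a) + (C1*sin(2^(1/3)*sqrt(3)*a/2) + C2*cos(2^(1/3)*sqrt(3)*a/2))*exp(2^(1/3)*a/2)


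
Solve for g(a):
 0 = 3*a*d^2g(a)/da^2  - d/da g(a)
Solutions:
 g(a) = C1 + C2*a^(4/3)


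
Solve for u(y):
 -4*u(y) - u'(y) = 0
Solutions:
 u(y) = C1*exp(-4*y)


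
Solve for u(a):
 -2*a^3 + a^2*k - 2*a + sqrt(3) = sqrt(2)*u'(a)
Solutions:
 u(a) = C1 - sqrt(2)*a^4/4 + sqrt(2)*a^3*k/6 - sqrt(2)*a^2/2 + sqrt(6)*a/2


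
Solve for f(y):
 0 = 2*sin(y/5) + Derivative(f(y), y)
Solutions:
 f(y) = C1 + 10*cos(y/5)


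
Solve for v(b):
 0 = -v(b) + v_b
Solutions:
 v(b) = C1*exp(b)


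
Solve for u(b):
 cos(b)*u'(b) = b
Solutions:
 u(b) = C1 + Integral(b/cos(b), b)


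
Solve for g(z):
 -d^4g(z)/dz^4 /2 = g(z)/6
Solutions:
 g(z) = (C1*sin(sqrt(2)*3^(3/4)*z/6) + C2*cos(sqrt(2)*3^(3/4)*z/6))*exp(-sqrt(2)*3^(3/4)*z/6) + (C3*sin(sqrt(2)*3^(3/4)*z/6) + C4*cos(sqrt(2)*3^(3/4)*z/6))*exp(sqrt(2)*3^(3/4)*z/6)


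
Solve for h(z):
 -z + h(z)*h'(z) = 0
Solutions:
 h(z) = -sqrt(C1 + z^2)
 h(z) = sqrt(C1 + z^2)


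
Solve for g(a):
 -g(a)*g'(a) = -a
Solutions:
 g(a) = -sqrt(C1 + a^2)
 g(a) = sqrt(C1 + a^2)


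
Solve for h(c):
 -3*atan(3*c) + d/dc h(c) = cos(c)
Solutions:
 h(c) = C1 + 3*c*atan(3*c) - log(9*c^2 + 1)/2 + sin(c)


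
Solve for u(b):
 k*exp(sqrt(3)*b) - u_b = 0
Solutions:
 u(b) = C1 + sqrt(3)*k*exp(sqrt(3)*b)/3


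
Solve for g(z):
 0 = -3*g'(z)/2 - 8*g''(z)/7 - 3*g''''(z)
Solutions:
 g(z) = C1 + C2*exp(-14^(1/3)*z*(-(1323 + sqrt(1807673))^(1/3) + 16*14^(1/3)/(1323 + sqrt(1807673))^(1/3))/84)*sin(14^(1/3)*sqrt(3)*z*(16*14^(1/3)/(1323 + sqrt(1807673))^(1/3) + (1323 + sqrt(1807673))^(1/3))/84) + C3*exp(-14^(1/3)*z*(-(1323 + sqrt(1807673))^(1/3) + 16*14^(1/3)/(1323 + sqrt(1807673))^(1/3))/84)*cos(14^(1/3)*sqrt(3)*z*(16*14^(1/3)/(1323 + sqrt(1807673))^(1/3) + (1323 + sqrt(1807673))^(1/3))/84) + C4*exp(14^(1/3)*z*(-(1323 + sqrt(1807673))^(1/3) + 16*14^(1/3)/(1323 + sqrt(1807673))^(1/3))/42)


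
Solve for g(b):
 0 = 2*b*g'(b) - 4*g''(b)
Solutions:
 g(b) = C1 + C2*erfi(b/2)


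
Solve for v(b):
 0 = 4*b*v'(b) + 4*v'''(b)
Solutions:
 v(b) = C1 + Integral(C2*airyai(-b) + C3*airybi(-b), b)


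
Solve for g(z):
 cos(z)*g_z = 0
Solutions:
 g(z) = C1


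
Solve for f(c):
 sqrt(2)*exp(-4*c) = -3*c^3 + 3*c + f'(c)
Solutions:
 f(c) = C1 + 3*c^4/4 - 3*c^2/2 - sqrt(2)*exp(-4*c)/4


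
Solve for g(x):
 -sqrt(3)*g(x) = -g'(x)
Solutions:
 g(x) = C1*exp(sqrt(3)*x)


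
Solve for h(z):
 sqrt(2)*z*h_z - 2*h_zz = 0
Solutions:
 h(z) = C1 + C2*erfi(2^(1/4)*z/2)


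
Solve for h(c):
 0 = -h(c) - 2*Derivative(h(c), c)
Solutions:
 h(c) = C1*exp(-c/2)


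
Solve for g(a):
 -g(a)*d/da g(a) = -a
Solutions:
 g(a) = -sqrt(C1 + a^2)
 g(a) = sqrt(C1 + a^2)


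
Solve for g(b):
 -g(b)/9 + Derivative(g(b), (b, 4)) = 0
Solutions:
 g(b) = C1*exp(-sqrt(3)*b/3) + C2*exp(sqrt(3)*b/3) + C3*sin(sqrt(3)*b/3) + C4*cos(sqrt(3)*b/3)


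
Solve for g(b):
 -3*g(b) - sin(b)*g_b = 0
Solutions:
 g(b) = C1*(cos(b) + 1)^(3/2)/(cos(b) - 1)^(3/2)


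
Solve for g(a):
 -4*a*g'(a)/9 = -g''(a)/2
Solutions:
 g(a) = C1 + C2*erfi(2*a/3)


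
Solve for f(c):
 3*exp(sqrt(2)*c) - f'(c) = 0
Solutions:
 f(c) = C1 + 3*sqrt(2)*exp(sqrt(2)*c)/2


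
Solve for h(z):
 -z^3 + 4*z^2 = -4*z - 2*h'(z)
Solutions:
 h(z) = C1 + z^4/8 - 2*z^3/3 - z^2


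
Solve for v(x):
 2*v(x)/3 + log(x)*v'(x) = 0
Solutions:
 v(x) = C1*exp(-2*li(x)/3)


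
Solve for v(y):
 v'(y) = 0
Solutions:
 v(y) = C1


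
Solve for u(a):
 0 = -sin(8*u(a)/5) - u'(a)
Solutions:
 a + 5*log(cos(8*u(a)/5) - 1)/16 - 5*log(cos(8*u(a)/5) + 1)/16 = C1


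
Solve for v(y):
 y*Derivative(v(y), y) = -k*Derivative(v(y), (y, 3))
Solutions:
 v(y) = C1 + Integral(C2*airyai(y*(-1/k)^(1/3)) + C3*airybi(y*(-1/k)^(1/3)), y)


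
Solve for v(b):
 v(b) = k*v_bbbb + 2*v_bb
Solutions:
 v(b) = C1*exp(-b*sqrt((-sqrt(k + 1) - 1)/k)) + C2*exp(b*sqrt((-sqrt(k + 1) - 1)/k)) + C3*exp(-b*sqrt((sqrt(k + 1) - 1)/k)) + C4*exp(b*sqrt((sqrt(k + 1) - 1)/k))


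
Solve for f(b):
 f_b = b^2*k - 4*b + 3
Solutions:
 f(b) = C1 + b^3*k/3 - 2*b^2 + 3*b


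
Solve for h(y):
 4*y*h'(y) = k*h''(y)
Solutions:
 h(y) = C1 + C2*erf(sqrt(2)*y*sqrt(-1/k))/sqrt(-1/k)


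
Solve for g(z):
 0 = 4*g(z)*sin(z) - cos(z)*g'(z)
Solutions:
 g(z) = C1/cos(z)^4


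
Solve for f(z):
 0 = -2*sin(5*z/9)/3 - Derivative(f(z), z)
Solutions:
 f(z) = C1 + 6*cos(5*z/9)/5


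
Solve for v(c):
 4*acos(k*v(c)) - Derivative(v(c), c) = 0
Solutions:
 Integral(1/acos(_y*k), (_y, v(c))) = C1 + 4*c


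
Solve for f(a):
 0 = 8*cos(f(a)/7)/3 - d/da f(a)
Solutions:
 -8*a/3 - 7*log(sin(f(a)/7) - 1)/2 + 7*log(sin(f(a)/7) + 1)/2 = C1


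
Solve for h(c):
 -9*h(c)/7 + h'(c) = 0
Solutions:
 h(c) = C1*exp(9*c/7)


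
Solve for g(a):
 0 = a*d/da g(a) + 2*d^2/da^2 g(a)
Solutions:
 g(a) = C1 + C2*erf(a/2)


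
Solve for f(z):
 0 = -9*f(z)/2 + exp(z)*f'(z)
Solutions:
 f(z) = C1*exp(-9*exp(-z)/2)


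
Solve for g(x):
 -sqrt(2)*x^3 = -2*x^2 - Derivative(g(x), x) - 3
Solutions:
 g(x) = C1 + sqrt(2)*x^4/4 - 2*x^3/3 - 3*x


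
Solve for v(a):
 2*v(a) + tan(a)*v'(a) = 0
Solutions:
 v(a) = C1/sin(a)^2


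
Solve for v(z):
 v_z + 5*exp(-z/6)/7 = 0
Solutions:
 v(z) = C1 + 30*exp(-z/6)/7


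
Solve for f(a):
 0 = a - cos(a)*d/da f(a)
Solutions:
 f(a) = C1 + Integral(a/cos(a), a)


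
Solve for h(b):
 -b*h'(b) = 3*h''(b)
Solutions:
 h(b) = C1 + C2*erf(sqrt(6)*b/6)


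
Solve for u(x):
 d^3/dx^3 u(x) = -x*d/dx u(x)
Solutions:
 u(x) = C1 + Integral(C2*airyai(-x) + C3*airybi(-x), x)


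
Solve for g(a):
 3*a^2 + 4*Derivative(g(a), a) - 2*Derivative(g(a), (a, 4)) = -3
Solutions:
 g(a) = C1 + C4*exp(2^(1/3)*a) - a^3/4 - 3*a/4 + (C2*sin(2^(1/3)*sqrt(3)*a/2) + C3*cos(2^(1/3)*sqrt(3)*a/2))*exp(-2^(1/3)*a/2)


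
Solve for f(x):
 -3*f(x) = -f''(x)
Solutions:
 f(x) = C1*exp(-sqrt(3)*x) + C2*exp(sqrt(3)*x)


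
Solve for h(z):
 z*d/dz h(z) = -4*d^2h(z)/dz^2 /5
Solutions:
 h(z) = C1 + C2*erf(sqrt(10)*z/4)


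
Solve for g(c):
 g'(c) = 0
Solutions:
 g(c) = C1


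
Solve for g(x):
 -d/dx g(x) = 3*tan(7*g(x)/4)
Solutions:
 g(x) = -4*asin(C1*exp(-21*x/4))/7 + 4*pi/7
 g(x) = 4*asin(C1*exp(-21*x/4))/7


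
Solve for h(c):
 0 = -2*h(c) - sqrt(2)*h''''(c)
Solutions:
 h(c) = (C1*sin(2^(5/8)*c/2) + C2*cos(2^(5/8)*c/2))*exp(-2^(5/8)*c/2) + (C3*sin(2^(5/8)*c/2) + C4*cos(2^(5/8)*c/2))*exp(2^(5/8)*c/2)


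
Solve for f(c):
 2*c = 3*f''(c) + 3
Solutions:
 f(c) = C1 + C2*c + c^3/9 - c^2/2


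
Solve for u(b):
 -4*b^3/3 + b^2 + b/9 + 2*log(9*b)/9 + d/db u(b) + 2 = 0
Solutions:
 u(b) = C1 + b^4/3 - b^3/3 - b^2/18 - 2*b*log(b)/9 - 16*b/9 - 4*b*log(3)/9


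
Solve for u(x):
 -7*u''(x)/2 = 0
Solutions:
 u(x) = C1 + C2*x


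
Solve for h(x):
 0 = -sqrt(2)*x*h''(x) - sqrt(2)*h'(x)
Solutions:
 h(x) = C1 + C2*log(x)


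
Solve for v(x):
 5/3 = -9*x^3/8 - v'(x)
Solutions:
 v(x) = C1 - 9*x^4/32 - 5*x/3


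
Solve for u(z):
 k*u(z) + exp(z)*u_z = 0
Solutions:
 u(z) = C1*exp(k*exp(-z))


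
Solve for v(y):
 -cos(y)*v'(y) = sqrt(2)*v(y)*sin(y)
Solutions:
 v(y) = C1*cos(y)^(sqrt(2))


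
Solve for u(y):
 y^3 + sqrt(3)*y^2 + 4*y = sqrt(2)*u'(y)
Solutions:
 u(y) = C1 + sqrt(2)*y^4/8 + sqrt(6)*y^3/6 + sqrt(2)*y^2


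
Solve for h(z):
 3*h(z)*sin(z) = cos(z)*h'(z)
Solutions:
 h(z) = C1/cos(z)^3


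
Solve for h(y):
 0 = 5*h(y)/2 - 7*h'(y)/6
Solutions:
 h(y) = C1*exp(15*y/7)


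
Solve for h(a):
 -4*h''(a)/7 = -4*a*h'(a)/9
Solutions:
 h(a) = C1 + C2*erfi(sqrt(14)*a/6)


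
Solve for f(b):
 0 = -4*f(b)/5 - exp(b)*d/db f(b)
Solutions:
 f(b) = C1*exp(4*exp(-b)/5)


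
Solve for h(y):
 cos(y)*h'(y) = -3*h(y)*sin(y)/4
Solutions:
 h(y) = C1*cos(y)^(3/4)


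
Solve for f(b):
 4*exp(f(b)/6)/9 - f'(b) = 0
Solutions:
 f(b) = 6*log(-1/(C1 + 4*b)) + 6*log(54)


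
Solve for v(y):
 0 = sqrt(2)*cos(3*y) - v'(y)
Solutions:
 v(y) = C1 + sqrt(2)*sin(3*y)/3


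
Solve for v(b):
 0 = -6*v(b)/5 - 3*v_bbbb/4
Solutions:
 v(b) = (C1*sin(2^(1/4)*5^(3/4)*b/5) + C2*cos(2^(1/4)*5^(3/4)*b/5))*exp(-2^(1/4)*5^(3/4)*b/5) + (C3*sin(2^(1/4)*5^(3/4)*b/5) + C4*cos(2^(1/4)*5^(3/4)*b/5))*exp(2^(1/4)*5^(3/4)*b/5)


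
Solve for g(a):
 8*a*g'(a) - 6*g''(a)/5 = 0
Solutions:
 g(a) = C1 + C2*erfi(sqrt(30)*a/3)


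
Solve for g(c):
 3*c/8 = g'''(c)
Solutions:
 g(c) = C1 + C2*c + C3*c^2 + c^4/64


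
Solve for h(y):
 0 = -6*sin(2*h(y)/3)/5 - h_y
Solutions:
 6*y/5 + 3*log(cos(2*h(y)/3) - 1)/4 - 3*log(cos(2*h(y)/3) + 1)/4 = C1


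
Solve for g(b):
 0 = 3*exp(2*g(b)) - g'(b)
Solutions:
 g(b) = log(-sqrt(-1/(C1 + 3*b))) - log(2)/2
 g(b) = log(-1/(C1 + 3*b))/2 - log(2)/2


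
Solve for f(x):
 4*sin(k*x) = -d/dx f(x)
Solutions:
 f(x) = C1 + 4*cos(k*x)/k


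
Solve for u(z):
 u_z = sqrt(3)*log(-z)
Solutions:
 u(z) = C1 + sqrt(3)*z*log(-z) - sqrt(3)*z


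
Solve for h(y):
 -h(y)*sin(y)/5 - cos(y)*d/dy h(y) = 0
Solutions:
 h(y) = C1*cos(y)^(1/5)


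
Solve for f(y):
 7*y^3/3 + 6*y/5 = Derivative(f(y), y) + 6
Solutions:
 f(y) = C1 + 7*y^4/12 + 3*y^2/5 - 6*y


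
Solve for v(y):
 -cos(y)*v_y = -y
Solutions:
 v(y) = C1 + Integral(y/cos(y), y)


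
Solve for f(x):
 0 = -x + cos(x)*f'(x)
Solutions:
 f(x) = C1 + Integral(x/cos(x), x)


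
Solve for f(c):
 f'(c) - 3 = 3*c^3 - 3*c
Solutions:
 f(c) = C1 + 3*c^4/4 - 3*c^2/2 + 3*c


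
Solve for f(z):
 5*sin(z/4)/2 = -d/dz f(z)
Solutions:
 f(z) = C1 + 10*cos(z/4)


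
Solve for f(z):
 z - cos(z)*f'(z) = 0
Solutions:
 f(z) = C1 + Integral(z/cos(z), z)


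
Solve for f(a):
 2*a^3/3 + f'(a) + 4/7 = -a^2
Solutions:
 f(a) = C1 - a^4/6 - a^3/3 - 4*a/7


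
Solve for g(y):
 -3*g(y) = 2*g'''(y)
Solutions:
 g(y) = C3*exp(-2^(2/3)*3^(1/3)*y/2) + (C1*sin(2^(2/3)*3^(5/6)*y/4) + C2*cos(2^(2/3)*3^(5/6)*y/4))*exp(2^(2/3)*3^(1/3)*y/4)


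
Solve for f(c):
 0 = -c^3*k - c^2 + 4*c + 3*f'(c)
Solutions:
 f(c) = C1 + c^4*k/12 + c^3/9 - 2*c^2/3


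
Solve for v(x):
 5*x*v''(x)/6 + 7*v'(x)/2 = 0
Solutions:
 v(x) = C1 + C2/x^(16/5)


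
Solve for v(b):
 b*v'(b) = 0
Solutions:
 v(b) = C1


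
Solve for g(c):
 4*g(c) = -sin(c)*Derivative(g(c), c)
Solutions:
 g(c) = C1*(cos(c)^2 + 2*cos(c) + 1)/(cos(c)^2 - 2*cos(c) + 1)


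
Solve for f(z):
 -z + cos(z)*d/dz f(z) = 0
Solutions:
 f(z) = C1 + Integral(z/cos(z), z)


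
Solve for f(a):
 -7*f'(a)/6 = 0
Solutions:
 f(a) = C1


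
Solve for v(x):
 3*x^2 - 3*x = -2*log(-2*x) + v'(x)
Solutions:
 v(x) = C1 + x^3 - 3*x^2/2 + 2*x*log(-x) + 2*x*(-1 + log(2))


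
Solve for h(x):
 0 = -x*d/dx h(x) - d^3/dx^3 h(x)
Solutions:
 h(x) = C1 + Integral(C2*airyai(-x) + C3*airybi(-x), x)


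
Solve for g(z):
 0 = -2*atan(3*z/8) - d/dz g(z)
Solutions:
 g(z) = C1 - 2*z*atan(3*z/8) + 8*log(9*z^2 + 64)/3


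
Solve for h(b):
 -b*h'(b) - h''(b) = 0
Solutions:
 h(b) = C1 + C2*erf(sqrt(2)*b/2)


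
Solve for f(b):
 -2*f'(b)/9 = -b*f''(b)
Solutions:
 f(b) = C1 + C2*b^(11/9)


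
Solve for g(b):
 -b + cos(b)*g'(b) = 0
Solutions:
 g(b) = C1 + Integral(b/cos(b), b)


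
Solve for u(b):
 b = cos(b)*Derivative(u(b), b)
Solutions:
 u(b) = C1 + Integral(b/cos(b), b)


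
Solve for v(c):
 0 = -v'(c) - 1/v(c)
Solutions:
 v(c) = -sqrt(C1 - 2*c)
 v(c) = sqrt(C1 - 2*c)


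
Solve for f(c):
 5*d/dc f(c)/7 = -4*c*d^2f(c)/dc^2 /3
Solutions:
 f(c) = C1 + C2*c^(13/28)


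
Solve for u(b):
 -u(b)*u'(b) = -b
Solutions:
 u(b) = -sqrt(C1 + b^2)
 u(b) = sqrt(C1 + b^2)


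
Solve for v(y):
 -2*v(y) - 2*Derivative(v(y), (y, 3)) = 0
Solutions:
 v(y) = C3*exp(-y) + (C1*sin(sqrt(3)*y/2) + C2*cos(sqrt(3)*y/2))*exp(y/2)


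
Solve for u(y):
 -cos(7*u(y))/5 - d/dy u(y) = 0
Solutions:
 y/5 - log(sin(7*u(y)) - 1)/14 + log(sin(7*u(y)) + 1)/14 = C1


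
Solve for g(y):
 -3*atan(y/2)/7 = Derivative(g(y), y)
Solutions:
 g(y) = C1 - 3*y*atan(y/2)/7 + 3*log(y^2 + 4)/7


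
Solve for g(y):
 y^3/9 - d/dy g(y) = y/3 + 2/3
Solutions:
 g(y) = C1 + y^4/36 - y^2/6 - 2*y/3


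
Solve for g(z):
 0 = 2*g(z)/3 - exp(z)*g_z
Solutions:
 g(z) = C1*exp(-2*exp(-z)/3)


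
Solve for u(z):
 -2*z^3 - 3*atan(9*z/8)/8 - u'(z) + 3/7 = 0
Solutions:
 u(z) = C1 - z^4/2 - 3*z*atan(9*z/8)/8 + 3*z/7 + log(81*z^2 + 64)/6


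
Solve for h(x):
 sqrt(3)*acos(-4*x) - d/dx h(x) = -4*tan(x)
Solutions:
 h(x) = C1 + sqrt(3)*(x*acos(-4*x) + sqrt(1 - 16*x^2)/4) - 4*log(cos(x))


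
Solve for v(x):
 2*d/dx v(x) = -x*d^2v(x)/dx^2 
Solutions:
 v(x) = C1 + C2/x


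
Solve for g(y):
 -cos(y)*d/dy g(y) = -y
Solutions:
 g(y) = C1 + Integral(y/cos(y), y)


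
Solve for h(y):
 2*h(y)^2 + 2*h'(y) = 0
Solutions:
 h(y) = 1/(C1 + y)


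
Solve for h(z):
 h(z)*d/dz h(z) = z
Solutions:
 h(z) = -sqrt(C1 + z^2)
 h(z) = sqrt(C1 + z^2)


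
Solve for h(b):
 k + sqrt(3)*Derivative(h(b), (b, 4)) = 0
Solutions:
 h(b) = C1 + C2*b + C3*b^2 + C4*b^3 - sqrt(3)*b^4*k/72


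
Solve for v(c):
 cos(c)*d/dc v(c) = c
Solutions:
 v(c) = C1 + Integral(c/cos(c), c)


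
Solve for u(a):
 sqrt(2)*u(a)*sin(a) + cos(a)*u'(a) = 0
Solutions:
 u(a) = C1*cos(a)^(sqrt(2))


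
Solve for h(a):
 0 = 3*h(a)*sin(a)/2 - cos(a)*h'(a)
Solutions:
 h(a) = C1/cos(a)^(3/2)


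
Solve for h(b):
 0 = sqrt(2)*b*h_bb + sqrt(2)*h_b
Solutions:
 h(b) = C1 + C2*log(b)


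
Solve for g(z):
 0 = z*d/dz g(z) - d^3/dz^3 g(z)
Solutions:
 g(z) = C1 + Integral(C2*airyai(z) + C3*airybi(z), z)


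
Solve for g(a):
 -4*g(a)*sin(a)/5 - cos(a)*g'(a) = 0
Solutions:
 g(a) = C1*cos(a)^(4/5)


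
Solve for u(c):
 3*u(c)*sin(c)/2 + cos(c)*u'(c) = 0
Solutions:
 u(c) = C1*cos(c)^(3/2)


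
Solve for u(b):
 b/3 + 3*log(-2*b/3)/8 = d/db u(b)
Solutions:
 u(b) = C1 + b^2/6 + 3*b*log(-b)/8 + 3*b*(-log(3) - 1 + log(2))/8


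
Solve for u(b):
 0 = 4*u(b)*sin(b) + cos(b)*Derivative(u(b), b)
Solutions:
 u(b) = C1*cos(b)^4


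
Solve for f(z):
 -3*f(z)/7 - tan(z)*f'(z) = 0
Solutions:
 f(z) = C1/sin(z)^(3/7)


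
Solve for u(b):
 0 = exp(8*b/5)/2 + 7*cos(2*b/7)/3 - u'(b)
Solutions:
 u(b) = C1 + 5*exp(8*b/5)/16 + 49*sin(2*b/7)/6


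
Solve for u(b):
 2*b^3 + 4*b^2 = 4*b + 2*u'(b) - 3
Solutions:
 u(b) = C1 + b^4/4 + 2*b^3/3 - b^2 + 3*b/2


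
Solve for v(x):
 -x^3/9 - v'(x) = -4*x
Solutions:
 v(x) = C1 - x^4/36 + 2*x^2


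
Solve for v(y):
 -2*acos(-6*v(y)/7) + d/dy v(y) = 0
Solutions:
 Integral(1/acos(-6*_y/7), (_y, v(y))) = C1 + 2*y


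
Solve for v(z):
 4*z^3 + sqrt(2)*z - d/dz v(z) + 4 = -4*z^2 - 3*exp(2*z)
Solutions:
 v(z) = C1 + z^4 + 4*z^3/3 + sqrt(2)*z^2/2 + 4*z + 3*exp(2*z)/2


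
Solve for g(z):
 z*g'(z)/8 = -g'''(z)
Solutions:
 g(z) = C1 + Integral(C2*airyai(-z/2) + C3*airybi(-z/2), z)


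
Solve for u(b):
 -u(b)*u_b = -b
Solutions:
 u(b) = -sqrt(C1 + b^2)
 u(b) = sqrt(C1 + b^2)


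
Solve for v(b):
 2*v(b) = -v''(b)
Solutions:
 v(b) = C1*sin(sqrt(2)*b) + C2*cos(sqrt(2)*b)


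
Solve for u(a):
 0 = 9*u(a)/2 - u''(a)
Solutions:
 u(a) = C1*exp(-3*sqrt(2)*a/2) + C2*exp(3*sqrt(2)*a/2)


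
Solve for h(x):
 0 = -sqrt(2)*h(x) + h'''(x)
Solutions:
 h(x) = C3*exp(2^(1/6)*x) + (C1*sin(2^(1/6)*sqrt(3)*x/2) + C2*cos(2^(1/6)*sqrt(3)*x/2))*exp(-2^(1/6)*x/2)


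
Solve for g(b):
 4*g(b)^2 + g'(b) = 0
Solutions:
 g(b) = 1/(C1 + 4*b)


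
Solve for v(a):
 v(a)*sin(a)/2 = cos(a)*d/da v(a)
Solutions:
 v(a) = C1/sqrt(cos(a))


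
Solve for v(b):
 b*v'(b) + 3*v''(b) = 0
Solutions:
 v(b) = C1 + C2*erf(sqrt(6)*b/6)


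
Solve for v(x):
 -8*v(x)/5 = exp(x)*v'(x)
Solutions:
 v(x) = C1*exp(8*exp(-x)/5)


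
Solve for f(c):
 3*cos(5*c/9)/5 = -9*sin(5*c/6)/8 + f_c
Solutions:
 f(c) = C1 + 27*sin(5*c/9)/25 - 27*cos(5*c/6)/20


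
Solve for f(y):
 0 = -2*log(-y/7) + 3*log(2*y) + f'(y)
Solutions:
 f(y) = C1 - y*log(y) + y*(-log(392) + 1 + 2*I*pi)


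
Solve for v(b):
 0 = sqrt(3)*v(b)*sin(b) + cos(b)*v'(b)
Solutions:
 v(b) = C1*cos(b)^(sqrt(3))


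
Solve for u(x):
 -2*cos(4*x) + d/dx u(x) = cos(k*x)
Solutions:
 u(x) = C1 + sin(4*x)/2 + sin(k*x)/k


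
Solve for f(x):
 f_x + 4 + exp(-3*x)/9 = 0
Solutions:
 f(x) = C1 - 4*x + exp(-3*x)/27


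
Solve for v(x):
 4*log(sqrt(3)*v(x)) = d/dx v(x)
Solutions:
 -Integral(1/(2*log(_y) + log(3)), (_y, v(x)))/2 = C1 - x


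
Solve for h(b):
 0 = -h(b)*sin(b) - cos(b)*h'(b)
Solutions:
 h(b) = C1*cos(b)


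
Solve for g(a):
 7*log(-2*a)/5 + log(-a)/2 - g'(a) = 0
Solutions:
 g(a) = C1 + 19*a*log(-a)/10 + a*(-19 + 14*log(2))/10


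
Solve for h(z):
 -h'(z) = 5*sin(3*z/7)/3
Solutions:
 h(z) = C1 + 35*cos(3*z/7)/9


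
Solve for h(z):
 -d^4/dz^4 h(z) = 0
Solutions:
 h(z) = C1 + C2*z + C3*z^2 + C4*z^3


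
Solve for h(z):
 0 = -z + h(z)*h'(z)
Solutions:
 h(z) = -sqrt(C1 + z^2)
 h(z) = sqrt(C1 + z^2)


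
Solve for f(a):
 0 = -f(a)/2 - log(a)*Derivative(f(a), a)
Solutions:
 f(a) = C1*exp(-li(a)/2)


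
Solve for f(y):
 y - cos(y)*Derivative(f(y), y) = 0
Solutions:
 f(y) = C1 + Integral(y/cos(y), y)


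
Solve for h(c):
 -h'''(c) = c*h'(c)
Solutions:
 h(c) = C1 + Integral(C2*airyai(-c) + C3*airybi(-c), c)


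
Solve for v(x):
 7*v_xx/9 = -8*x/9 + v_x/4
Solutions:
 v(x) = C1 + C2*exp(9*x/28) + 16*x^2/9 + 896*x/81


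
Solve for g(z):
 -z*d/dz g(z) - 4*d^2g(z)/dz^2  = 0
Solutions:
 g(z) = C1 + C2*erf(sqrt(2)*z/4)


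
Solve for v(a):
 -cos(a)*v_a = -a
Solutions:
 v(a) = C1 + Integral(a/cos(a), a)


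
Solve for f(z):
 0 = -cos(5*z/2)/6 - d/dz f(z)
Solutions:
 f(z) = C1 - sin(5*z/2)/15


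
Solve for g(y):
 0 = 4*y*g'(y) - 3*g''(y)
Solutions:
 g(y) = C1 + C2*erfi(sqrt(6)*y/3)


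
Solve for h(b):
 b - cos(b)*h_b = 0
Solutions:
 h(b) = C1 + Integral(b/cos(b), b)


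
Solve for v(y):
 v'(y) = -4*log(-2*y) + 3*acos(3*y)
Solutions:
 v(y) = C1 - 4*y*log(-y) + 3*y*acos(3*y) - 4*y*log(2) + 4*y - sqrt(1 - 9*y^2)


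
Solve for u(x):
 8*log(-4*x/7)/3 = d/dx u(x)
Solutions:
 u(x) = C1 + 8*x*log(-x)/3 + 8*x*(-log(7) - 1 + 2*log(2))/3


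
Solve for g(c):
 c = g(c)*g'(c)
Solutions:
 g(c) = -sqrt(C1 + c^2)
 g(c) = sqrt(C1 + c^2)


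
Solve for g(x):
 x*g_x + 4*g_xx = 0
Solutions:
 g(x) = C1 + C2*erf(sqrt(2)*x/4)


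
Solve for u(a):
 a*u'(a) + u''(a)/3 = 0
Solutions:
 u(a) = C1 + C2*erf(sqrt(6)*a/2)


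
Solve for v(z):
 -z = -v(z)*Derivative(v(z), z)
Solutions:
 v(z) = -sqrt(C1 + z^2)
 v(z) = sqrt(C1 + z^2)


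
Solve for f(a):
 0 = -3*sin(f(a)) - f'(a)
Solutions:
 f(a) = -acos((-C1 - exp(6*a))/(C1 - exp(6*a))) + 2*pi
 f(a) = acos((-C1 - exp(6*a))/(C1 - exp(6*a)))


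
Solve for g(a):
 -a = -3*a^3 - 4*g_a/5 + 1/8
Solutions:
 g(a) = C1 - 15*a^4/16 + 5*a^2/8 + 5*a/32


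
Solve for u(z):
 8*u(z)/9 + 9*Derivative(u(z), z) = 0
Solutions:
 u(z) = C1*exp(-8*z/81)


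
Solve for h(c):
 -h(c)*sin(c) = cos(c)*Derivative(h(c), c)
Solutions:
 h(c) = C1*cos(c)


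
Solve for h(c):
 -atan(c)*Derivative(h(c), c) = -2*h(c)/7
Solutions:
 h(c) = C1*exp(2*Integral(1/atan(c), c)/7)


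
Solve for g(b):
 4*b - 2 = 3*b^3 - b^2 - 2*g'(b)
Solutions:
 g(b) = C1 + 3*b^4/8 - b^3/6 - b^2 + b


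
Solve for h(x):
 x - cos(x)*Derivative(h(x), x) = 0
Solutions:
 h(x) = C1 + Integral(x/cos(x), x)


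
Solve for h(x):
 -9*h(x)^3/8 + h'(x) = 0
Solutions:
 h(x) = -2*sqrt(-1/(C1 + 9*x))
 h(x) = 2*sqrt(-1/(C1 + 9*x))


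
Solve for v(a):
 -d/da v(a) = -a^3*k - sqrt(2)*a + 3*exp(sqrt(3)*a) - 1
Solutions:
 v(a) = C1 + a^4*k/4 + sqrt(2)*a^2/2 + a - sqrt(3)*exp(sqrt(3)*a)


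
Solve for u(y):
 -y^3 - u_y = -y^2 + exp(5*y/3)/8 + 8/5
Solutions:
 u(y) = C1 - y^4/4 + y^3/3 - 8*y/5 - 3*exp(5*y/3)/40


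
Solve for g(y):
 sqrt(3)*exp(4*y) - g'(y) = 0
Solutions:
 g(y) = C1 + sqrt(3)*exp(4*y)/4


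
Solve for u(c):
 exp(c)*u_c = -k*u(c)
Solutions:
 u(c) = C1*exp(k*exp(-c))


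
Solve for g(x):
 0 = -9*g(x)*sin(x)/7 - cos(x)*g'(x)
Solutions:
 g(x) = C1*cos(x)^(9/7)
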